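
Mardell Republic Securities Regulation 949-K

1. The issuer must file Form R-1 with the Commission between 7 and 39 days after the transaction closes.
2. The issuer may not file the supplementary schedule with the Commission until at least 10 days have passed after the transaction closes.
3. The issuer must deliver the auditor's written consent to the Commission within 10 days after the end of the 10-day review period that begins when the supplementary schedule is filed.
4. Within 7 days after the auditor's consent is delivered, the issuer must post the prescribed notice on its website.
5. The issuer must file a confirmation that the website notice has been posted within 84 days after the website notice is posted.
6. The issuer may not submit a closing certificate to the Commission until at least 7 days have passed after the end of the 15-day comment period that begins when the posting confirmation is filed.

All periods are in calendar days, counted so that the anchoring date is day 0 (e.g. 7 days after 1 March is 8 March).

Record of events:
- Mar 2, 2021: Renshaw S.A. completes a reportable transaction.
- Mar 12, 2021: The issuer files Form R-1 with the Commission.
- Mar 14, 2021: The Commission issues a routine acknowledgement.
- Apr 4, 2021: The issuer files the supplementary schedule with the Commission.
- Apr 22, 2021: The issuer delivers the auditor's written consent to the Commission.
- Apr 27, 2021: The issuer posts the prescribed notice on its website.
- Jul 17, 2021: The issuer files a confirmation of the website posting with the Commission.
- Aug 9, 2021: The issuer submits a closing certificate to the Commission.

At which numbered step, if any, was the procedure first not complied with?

None — every step was satisfied

Step 1: the window is 7–39 days after Mar 2, 2021 (when the transaction closes), so Mar 9, 2021 through Apr 10, 2021; done Mar 12, 2021, which is between those dates.
Step 2: the earliest permitted date is 10 days after Mar 2, 2021 (when the transaction closes), i.e. Mar 12, 2021; done Apr 4, 2021, after the minimum wait.
Step 3: 10 days after Apr 14, 2021 (end of the 10-day review period, which began when the supplementary schedule is filed on Apr 4, 2021) is Apr 24, 2021; Apr 22, 2021 is within that limit.
Step 4: 7 days after Apr 22, 2021 (when the auditor's consent is delivered) is Apr 29, 2021; Apr 27, 2021 is within that limit.
Step 5: 84 days after Apr 27, 2021 (when the website notice is posted) is Jul 20, 2021; Jul 17, 2021 is within that limit.
Step 6: the earliest permitted date is 7 days after Aug 1, 2021 (end of the 15-day comment period, which began when the posting confirmation is filed on Jul 17, 2021), i.e. Aug 8, 2021; done Aug 9, 2021, after the minimum wait.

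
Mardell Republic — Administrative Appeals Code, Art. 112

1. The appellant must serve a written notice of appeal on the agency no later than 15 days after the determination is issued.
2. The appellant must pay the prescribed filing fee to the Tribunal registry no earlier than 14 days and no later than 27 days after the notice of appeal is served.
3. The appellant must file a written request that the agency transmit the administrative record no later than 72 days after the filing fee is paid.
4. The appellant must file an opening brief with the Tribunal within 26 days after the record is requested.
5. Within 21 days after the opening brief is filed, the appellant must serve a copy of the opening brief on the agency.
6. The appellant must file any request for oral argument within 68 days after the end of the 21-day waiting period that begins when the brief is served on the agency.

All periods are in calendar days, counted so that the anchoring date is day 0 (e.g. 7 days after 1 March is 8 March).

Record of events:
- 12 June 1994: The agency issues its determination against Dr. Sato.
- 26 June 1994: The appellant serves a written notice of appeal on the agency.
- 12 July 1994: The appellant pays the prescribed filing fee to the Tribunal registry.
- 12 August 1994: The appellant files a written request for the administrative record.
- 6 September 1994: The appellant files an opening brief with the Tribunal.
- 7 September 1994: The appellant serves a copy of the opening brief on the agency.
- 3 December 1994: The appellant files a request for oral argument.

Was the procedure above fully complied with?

Step 1: 15 days after 12 June 1994 (when the determination is issued) is 27 June 1994; done 26 June 1994 — timely.
Step 2: the window is 14–27 days after 26 June 1994 (when the notice of appeal is served), so 10 July 1994 through 23 July 1994; done 12 July 1994 — within the window.
Step 3: 72 days after 12 July 1994 (when the filing fee is paid) is 22 September 1994; completed 12 August 1994, before the deadline.
Step 4: 26 days after 12 August 1994 (when the record is requested) is 7 September 1994; 6 September 1994 is within that limit.
Step 5: 21 days after 6 September 1994 (when the opening brief is filed) is 27 September 1994; completed 7 September 1994, before the deadline.
Step 6: 68 days after 28 September 1994 (end of the 21-day waiting period, which began when the brief is served on the agency on 7 September 1994) is 5 December 1994; completed 3 December 1994, before the deadline.

Yes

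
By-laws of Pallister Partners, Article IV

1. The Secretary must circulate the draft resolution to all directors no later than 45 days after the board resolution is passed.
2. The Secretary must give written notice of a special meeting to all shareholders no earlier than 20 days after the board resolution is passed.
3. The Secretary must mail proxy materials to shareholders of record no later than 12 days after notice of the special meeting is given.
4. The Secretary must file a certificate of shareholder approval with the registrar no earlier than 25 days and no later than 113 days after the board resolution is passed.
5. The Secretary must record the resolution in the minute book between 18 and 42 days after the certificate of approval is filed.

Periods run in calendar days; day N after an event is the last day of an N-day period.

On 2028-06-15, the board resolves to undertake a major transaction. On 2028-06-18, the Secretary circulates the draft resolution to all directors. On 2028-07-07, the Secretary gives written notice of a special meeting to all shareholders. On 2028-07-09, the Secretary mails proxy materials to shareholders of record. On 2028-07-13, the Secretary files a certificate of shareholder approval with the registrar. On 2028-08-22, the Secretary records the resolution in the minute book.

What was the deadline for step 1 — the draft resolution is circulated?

Step 1 runs from 2028-06-15, when the board resolution is passed. 45 days after 2028-06-15 is 2028-07-30.

2028-07-30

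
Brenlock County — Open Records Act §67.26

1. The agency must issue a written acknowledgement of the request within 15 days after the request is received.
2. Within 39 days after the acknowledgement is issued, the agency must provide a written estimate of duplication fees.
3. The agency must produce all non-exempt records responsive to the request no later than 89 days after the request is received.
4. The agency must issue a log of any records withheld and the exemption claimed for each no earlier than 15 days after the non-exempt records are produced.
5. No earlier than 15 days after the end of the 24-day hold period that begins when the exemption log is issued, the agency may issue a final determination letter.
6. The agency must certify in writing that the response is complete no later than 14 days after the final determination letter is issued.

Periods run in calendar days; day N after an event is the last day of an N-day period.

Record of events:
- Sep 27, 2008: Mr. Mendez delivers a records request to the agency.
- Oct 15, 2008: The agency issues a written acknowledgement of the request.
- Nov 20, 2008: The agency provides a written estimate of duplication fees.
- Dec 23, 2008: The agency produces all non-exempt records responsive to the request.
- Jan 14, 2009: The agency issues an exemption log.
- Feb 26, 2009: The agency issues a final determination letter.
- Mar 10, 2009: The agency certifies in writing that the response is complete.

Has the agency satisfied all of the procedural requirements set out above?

Step 1 — counting 15 days from Sep 27, 2008 (when the request is received) gives a deadline of Oct 12, 2008; not done until Oct 15, 2008, 3 days after the deadline.
The analysis stops there.

No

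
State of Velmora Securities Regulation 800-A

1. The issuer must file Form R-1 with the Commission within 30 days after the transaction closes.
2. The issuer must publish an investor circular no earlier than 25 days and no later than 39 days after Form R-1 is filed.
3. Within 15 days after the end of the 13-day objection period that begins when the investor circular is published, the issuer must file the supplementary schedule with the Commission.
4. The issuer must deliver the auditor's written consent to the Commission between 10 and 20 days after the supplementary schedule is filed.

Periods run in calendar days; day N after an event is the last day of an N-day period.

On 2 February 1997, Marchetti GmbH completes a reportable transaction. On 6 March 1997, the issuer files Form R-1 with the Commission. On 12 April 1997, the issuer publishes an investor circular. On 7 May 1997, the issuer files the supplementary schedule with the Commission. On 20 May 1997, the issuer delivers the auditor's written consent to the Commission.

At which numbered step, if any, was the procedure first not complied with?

(1) due by 2 February 1997 + 30 days = 4 March 1997; done 6 March 1997 — 2 days late.
The analysis stops there.

Step 1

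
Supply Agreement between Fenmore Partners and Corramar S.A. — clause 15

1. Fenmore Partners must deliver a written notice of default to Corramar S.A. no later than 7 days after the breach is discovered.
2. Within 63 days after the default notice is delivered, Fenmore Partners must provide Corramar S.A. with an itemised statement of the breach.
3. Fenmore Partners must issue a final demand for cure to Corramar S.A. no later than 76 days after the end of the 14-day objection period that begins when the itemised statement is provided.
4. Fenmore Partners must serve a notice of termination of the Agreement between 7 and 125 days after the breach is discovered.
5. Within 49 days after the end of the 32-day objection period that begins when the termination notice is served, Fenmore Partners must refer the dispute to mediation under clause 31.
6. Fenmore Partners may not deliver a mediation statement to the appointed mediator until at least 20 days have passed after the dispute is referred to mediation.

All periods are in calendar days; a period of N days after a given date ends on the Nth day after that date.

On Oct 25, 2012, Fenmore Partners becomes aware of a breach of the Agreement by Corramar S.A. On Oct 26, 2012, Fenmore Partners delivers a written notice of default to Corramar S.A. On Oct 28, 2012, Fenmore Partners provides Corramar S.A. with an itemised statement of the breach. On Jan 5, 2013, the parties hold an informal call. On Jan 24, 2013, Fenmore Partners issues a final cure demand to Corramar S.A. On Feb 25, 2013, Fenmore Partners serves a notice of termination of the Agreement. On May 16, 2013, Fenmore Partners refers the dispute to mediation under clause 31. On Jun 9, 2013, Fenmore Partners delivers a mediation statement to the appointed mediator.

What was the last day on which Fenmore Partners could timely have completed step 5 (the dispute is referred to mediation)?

May 17, 2013

The termination notice is served on Feb 25, 2013; the 32-day objection period therefore ends Mar 29, 2013, and step 5 runs from that date. 49 days after Mar 29, 2013 is May 17, 2013.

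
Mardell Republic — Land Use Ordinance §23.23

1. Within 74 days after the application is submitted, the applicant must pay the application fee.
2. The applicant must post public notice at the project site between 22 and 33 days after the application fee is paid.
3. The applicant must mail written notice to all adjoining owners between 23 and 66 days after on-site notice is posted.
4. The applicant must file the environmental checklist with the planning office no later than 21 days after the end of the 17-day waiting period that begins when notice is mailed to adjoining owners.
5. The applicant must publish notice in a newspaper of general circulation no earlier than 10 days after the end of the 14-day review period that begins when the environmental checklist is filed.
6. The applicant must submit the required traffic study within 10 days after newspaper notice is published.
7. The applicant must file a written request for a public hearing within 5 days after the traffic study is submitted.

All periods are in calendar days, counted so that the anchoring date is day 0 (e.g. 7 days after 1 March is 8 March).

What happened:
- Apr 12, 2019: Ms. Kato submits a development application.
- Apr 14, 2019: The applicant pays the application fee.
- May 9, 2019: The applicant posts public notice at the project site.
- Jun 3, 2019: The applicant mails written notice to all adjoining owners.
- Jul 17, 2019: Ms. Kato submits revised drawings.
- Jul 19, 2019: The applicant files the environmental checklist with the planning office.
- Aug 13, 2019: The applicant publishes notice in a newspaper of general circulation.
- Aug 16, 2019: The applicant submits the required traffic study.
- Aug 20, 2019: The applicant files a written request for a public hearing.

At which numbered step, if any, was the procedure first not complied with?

Step 4

Step 1: 74 days after Apr 12, 2019 (when the application is submitted) is Jun 25, 2019; completed Apr 14, 2019, before the deadline.
Step 2: the window is 22–33 days after Apr 14, 2019 (when the application fee is paid), so May 6, 2019 through May 17, 2019; May 9, 2019 falls inside that range.
Step 3: the window is 23–66 days after May 9, 2019 (when on-site notice is posted), so Jun 1, 2019 through Jul 14, 2019; done Jun 3, 2019 — within the window.
Step 4: 21 days after Jun 20, 2019 (end of the 17-day waiting period, which began when notice is mailed to adjoining owners on Jun 3, 2019) is Jul 11, 2019; not done until Jul 19, 2019, 8 days after the deadline.
That is the first point of non-compliance.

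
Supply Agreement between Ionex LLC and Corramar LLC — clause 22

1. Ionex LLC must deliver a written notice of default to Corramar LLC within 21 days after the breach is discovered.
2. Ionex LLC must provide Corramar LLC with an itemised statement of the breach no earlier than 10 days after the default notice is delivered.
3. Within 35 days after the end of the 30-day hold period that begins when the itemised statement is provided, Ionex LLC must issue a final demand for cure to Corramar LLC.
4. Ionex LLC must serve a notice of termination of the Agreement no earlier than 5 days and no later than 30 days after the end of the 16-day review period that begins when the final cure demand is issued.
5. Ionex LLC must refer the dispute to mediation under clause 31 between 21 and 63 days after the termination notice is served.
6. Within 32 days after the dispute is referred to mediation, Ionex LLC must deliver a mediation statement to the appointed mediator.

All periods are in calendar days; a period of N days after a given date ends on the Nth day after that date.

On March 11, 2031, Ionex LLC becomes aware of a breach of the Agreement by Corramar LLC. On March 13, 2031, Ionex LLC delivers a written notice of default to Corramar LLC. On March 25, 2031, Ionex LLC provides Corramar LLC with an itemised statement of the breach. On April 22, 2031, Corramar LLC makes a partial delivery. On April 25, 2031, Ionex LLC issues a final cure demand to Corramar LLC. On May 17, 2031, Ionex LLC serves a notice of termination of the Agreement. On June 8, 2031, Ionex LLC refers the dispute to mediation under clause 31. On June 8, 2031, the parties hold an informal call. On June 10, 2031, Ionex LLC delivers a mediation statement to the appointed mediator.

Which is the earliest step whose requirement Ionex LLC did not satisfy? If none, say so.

None — every step was satisfied

Step 1: 21 days after March 11, 2031 (when the breach is discovered) is April 1, 2031; completed March 13, 2031, before the deadline.
Step 2: the earliest permitted date is 10 days after March 13, 2031 (when the default notice is delivered), i.e. March 23, 2031; done March 25, 2031, after the minimum wait.
Step 3: 35 days after April 24, 2031 (end of the 30-day hold period, which began when the itemised statement is provided on March 25, 2031) is May 29, 2031; completed April 25, 2031, before the deadline.
Step 4: the window is 5–30 days after May 11, 2031 (end of the 16-day review period, which began when the final cure demand is issued on April 25, 2031), so May 16, 2031 through June 10, 2031; May 17, 2031 falls inside that range.
Step 5: the window is 21–63 days after May 17, 2031 (when the termination notice is served), so June 7, 2031 through July 19, 2031; done June 8, 2031, which is between those dates.
Step 6: 32 days after June 8, 2031 (when the dispute is referred to mediation) is July 10, 2031; done June 10, 2031 — timely.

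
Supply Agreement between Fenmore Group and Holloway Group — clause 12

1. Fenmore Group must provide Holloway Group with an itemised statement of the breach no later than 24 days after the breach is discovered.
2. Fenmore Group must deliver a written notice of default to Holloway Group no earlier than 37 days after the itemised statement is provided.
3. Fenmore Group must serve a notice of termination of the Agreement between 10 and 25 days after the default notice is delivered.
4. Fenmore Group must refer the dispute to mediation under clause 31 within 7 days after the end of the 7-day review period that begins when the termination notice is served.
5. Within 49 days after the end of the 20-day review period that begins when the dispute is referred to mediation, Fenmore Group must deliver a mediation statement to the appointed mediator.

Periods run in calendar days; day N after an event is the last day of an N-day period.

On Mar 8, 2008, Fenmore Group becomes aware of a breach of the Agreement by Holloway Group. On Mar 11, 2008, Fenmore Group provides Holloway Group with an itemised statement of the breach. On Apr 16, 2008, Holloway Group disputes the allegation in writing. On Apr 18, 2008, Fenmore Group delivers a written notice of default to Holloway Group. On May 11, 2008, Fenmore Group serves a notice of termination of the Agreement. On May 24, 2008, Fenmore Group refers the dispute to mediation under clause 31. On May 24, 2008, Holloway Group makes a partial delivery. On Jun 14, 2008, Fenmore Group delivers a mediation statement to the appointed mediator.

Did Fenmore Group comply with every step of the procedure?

(1) due by Mar 8, 2008 + 24 days = Apr 1, 2008; completed Mar 11, 2008, before the deadline.
(2) permitted from Mar 11, 2008 + 37 days = Apr 17, 2008 onward; Apr 18, 2008 is on or after that date.
(3) the permitted window runs from Apr 18, 2008 + 10 = Apr 28, 2008 to Apr 18, 2008 + 25 = May 13, 2008; done May 11, 2008, which is between those dates.
(4) due by May 18, 2008 + 7 days = May 25, 2008; completed May 24, 2008, before the deadline.
(5) due by Jun 13, 2008 + 49 days = Aug 1, 2008; Jun 14, 2008 is within that limit.

Yes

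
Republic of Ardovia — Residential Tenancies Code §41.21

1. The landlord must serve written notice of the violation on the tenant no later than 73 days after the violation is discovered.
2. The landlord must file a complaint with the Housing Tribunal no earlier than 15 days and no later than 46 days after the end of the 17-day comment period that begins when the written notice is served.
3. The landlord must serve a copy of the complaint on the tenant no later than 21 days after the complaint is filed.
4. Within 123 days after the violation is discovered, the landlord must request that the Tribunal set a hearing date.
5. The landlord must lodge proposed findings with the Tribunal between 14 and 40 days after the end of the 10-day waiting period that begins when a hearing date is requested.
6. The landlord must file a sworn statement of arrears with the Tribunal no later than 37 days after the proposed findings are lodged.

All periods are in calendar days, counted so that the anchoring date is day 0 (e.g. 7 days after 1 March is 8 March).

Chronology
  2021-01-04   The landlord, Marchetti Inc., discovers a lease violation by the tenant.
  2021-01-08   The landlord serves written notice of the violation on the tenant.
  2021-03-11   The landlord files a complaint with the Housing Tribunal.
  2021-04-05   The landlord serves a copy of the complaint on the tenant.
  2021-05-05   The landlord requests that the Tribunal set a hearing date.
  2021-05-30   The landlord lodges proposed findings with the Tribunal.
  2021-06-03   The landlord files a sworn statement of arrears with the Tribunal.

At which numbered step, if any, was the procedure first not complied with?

Step 3

Step 1 — counting 73 days from 2021-01-04 (when the violation is discovered) gives a deadline of 2021-03-18; completed 2021-01-08, before the deadline.
Step 2 — 15 and 46 days from 2021-01-25 (end of the 17-day comment period, which began when the written notice is served on 2021-01-08) are 2021-02-09 and 2021-03-12 respectively; done 2021-03-11 — within the window.
Step 3 — counting 21 days from 2021-03-11 (when the complaint is filed) gives a deadline of 2021-04-01; not done until 2021-04-05, 4 days after the deadline.
That is the first point of non-compliance.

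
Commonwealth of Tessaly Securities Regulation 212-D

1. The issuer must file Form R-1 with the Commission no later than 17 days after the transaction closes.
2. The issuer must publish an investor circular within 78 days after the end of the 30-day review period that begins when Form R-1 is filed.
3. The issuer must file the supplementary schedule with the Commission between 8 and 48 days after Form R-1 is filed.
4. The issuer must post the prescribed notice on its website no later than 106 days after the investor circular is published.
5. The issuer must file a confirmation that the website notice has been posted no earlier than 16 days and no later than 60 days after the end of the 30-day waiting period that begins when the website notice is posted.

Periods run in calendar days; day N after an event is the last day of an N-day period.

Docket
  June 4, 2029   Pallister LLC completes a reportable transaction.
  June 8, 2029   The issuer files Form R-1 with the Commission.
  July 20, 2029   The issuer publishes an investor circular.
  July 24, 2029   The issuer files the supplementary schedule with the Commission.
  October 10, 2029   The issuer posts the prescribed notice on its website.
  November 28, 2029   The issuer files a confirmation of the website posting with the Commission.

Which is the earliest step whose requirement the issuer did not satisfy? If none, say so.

Step 1: 17 days after June 4, 2029 (when the transaction closes) is June 21, 2029; June 8, 2029 is within that limit.
Step 2: 78 days after July 8, 2029 (end of the 30-day review period, which began when Form R-1 is filed on June 8, 2029) is September 24, 2029; completed July 20, 2029, before the deadline.
Step 3: the window is 8–48 days after June 8, 2029 (when Form R-1 is filed), so June 16, 2029 through July 26, 2029; done July 24, 2029, which is between those dates.
Step 4: 106 days after July 20, 2029 (when the investor circular is published) is November 3, 2029; October 10, 2029 is within that limit.
Step 5: the window is 16–60 days after November 9, 2029 (end of the 30-day waiting period, which began when the website notice is posted on October 10, 2029), so November 25, 2029 through January 8, 2030; done November 28, 2029, which is between those dates.

None — every step was satisfied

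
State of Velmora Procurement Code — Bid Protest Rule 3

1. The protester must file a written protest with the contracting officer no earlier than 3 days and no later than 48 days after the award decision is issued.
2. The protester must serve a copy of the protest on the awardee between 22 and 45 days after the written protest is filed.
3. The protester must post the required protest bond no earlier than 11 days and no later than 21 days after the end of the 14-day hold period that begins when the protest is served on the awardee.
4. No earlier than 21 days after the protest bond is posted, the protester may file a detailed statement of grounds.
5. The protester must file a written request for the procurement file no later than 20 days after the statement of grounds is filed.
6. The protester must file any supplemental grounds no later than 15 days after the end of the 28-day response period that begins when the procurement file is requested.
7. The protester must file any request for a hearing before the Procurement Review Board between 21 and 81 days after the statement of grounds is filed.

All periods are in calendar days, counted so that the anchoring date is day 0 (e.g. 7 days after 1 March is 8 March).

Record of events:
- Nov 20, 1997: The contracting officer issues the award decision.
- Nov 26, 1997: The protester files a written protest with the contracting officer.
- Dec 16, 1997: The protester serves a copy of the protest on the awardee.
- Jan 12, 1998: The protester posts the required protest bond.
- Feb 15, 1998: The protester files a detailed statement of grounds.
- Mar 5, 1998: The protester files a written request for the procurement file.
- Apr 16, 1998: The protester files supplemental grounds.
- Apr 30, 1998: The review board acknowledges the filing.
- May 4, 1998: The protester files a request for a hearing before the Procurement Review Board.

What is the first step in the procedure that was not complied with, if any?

(1) the permitted window runs from Nov 20, 1997 + 3 = Nov 23, 1997 to Nov 20, 1997 + 48 = Jan 7, 1998; Nov 26, 1997 falls inside that range.
(2) the permitted window runs from Nov 26, 1997 + 22 = Dec 18, 1997 to Nov 26, 1997 + 45 = Jan 10, 1998; Dec 16, 1997 is 2 days too early.

Step 2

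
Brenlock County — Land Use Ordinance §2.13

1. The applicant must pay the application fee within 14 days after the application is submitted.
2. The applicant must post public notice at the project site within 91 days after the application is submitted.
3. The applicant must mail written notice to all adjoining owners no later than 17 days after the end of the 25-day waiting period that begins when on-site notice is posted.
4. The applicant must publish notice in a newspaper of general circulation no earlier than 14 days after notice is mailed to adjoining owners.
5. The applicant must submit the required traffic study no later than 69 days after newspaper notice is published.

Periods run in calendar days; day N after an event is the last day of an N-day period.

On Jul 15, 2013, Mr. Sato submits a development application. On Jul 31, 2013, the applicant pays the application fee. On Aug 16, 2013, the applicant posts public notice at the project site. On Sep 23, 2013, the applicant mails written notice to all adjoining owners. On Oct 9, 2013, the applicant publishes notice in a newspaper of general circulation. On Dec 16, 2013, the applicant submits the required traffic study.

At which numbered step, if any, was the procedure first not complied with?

Step 1 — counting 14 days from Jul 15, 2013 (when the application is submitted) gives a deadline of Jul 29, 2013; Jul 31, 2013 misses that deadline by 2 days.

Step 1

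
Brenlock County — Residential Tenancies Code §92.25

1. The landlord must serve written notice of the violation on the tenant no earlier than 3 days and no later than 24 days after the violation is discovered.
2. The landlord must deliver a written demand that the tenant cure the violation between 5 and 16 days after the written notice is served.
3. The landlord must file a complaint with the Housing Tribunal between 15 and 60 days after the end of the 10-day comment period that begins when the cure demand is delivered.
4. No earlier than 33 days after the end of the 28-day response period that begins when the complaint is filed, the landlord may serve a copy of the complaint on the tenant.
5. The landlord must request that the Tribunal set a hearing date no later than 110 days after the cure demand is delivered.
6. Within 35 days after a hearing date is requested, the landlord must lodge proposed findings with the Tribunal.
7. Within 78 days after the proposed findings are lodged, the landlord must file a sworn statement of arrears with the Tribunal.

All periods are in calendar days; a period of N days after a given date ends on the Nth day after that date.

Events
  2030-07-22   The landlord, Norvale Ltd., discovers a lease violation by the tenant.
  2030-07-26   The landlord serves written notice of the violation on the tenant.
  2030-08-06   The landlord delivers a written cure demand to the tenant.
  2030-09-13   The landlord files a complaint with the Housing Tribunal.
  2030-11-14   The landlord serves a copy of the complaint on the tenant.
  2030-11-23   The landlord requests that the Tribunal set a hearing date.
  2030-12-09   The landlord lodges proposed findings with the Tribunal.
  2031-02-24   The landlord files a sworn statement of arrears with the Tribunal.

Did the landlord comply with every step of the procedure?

Yes

Step 1 — 3 and 24 days from 2030-07-22 (when the violation is discovered) are 2030-07-25 and 2030-08-15 respectively; done 2030-07-26, which is between those dates.
Step 2 — 5 and 16 days from 2030-07-26 (when the written notice is served) are 2030-07-31 and 2030-08-11 respectively; done 2030-08-06, which is between those dates.
Step 3 — 15 and 60 days from 2030-08-16 (end of the 10-day comment period, which began when the cure demand is delivered on 2030-08-06) are 2030-08-31 and 2030-10-15 respectively; 2030-09-13 falls inside that range.
Step 4 — must wait 33 days from 2030-10-11 (end of the 28-day response period, which began when the complaint is filed on 2030-09-13), so not before 2030-11-13; done 2030-11-14 — permitted.
Step 5 — counting 110 days from 2030-08-06 (when the cure demand is delivered) gives a deadline of 2030-11-24; 2030-11-23 is within that limit.
Step 6 — counting 35 days from 2030-11-23 (when a hearing date is requested) gives a deadline of 2030-12-28; 2030-12-09 is within that limit.
Step 7 — counting 78 days from 2030-12-09 (when the proposed findings are lodged) gives a deadline of 2031-02-25; 2031-02-24 is within that limit.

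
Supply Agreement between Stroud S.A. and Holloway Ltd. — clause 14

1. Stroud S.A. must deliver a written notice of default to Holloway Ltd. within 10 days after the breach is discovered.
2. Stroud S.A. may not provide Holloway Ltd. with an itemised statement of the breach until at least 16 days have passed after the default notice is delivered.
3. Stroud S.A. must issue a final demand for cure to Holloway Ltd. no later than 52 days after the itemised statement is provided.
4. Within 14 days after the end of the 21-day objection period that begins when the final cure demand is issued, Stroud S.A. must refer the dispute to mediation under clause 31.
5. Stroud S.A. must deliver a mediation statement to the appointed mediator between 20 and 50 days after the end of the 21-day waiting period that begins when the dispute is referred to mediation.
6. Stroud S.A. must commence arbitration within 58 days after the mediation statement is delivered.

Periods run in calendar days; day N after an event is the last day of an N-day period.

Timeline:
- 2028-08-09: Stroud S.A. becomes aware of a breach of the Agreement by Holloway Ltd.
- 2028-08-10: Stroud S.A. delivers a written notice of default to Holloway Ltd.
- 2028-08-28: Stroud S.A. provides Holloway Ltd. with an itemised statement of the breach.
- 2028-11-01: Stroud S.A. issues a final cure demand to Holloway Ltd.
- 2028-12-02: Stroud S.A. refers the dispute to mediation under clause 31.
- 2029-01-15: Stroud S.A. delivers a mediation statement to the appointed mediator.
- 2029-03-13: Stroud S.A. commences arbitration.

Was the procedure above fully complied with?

Step 1: 10 days after 2028-08-09 (when the breach is discovered) is 2028-08-19; 2028-08-10 is within that limit.
Step 2: the earliest permitted date is 16 days after 2028-08-10 (when the default notice is delivered), i.e. 2028-08-26; 2028-08-28 is on or after that date.
Step 3: 52 days after 2028-08-28 (when the itemised statement is provided) is 2028-10-19; 2028-11-01 misses that deadline by 13 days.
That is the first point of non-compliance.

No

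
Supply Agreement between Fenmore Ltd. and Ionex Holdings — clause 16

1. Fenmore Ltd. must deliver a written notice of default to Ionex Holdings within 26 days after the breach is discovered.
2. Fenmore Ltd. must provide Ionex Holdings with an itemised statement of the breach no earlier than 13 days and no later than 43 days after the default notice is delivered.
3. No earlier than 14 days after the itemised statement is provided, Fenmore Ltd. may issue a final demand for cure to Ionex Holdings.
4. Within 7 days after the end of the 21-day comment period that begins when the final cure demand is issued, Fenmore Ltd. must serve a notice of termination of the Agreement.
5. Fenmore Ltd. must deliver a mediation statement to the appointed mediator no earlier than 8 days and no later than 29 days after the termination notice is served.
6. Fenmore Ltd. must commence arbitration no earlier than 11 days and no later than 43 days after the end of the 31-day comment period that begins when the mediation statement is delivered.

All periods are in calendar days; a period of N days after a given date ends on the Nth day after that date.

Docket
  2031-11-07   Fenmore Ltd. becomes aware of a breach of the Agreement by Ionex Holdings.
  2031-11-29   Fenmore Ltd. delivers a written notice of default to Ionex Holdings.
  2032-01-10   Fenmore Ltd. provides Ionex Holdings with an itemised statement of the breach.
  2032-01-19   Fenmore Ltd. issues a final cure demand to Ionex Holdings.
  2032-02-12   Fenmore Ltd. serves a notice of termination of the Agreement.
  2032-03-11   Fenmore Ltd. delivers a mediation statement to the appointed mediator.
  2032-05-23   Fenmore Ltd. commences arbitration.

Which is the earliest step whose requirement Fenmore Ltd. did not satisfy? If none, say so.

Step 3

Step 1: 26 days after 2031-11-07 (when the breach is discovered) is 2031-12-03; completed 2031-11-29, before the deadline.
Step 2: the window is 13–43 days after 2031-11-29 (when the default notice is delivered), so 2031-12-12 through 2032-01-11; done 2032-01-10 — within the window.
Step 3: the earliest permitted date is 14 days after 2032-01-10 (when the itemised statement is provided), i.e. 2032-01-24; 2032-01-19 is 5 days before the earliest permitted date.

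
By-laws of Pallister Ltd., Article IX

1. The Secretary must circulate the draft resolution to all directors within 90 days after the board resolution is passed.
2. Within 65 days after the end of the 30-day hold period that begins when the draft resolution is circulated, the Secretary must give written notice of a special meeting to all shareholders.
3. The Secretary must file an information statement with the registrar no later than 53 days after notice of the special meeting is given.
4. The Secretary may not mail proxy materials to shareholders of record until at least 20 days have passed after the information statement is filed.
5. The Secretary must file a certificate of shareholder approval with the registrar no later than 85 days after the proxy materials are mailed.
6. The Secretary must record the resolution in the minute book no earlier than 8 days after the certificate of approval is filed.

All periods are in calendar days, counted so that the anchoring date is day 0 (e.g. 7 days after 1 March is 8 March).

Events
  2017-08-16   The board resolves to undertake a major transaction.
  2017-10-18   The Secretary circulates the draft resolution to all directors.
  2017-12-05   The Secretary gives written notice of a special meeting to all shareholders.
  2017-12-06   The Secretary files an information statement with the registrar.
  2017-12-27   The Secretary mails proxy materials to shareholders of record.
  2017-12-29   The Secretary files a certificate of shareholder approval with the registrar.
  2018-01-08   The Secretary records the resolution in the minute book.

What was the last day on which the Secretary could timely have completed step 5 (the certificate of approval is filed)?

2018-03-22

Step 5 runs from 2017-12-27, when the proxy materials are mailed. 85 days after 2017-12-27 is 2018-03-22.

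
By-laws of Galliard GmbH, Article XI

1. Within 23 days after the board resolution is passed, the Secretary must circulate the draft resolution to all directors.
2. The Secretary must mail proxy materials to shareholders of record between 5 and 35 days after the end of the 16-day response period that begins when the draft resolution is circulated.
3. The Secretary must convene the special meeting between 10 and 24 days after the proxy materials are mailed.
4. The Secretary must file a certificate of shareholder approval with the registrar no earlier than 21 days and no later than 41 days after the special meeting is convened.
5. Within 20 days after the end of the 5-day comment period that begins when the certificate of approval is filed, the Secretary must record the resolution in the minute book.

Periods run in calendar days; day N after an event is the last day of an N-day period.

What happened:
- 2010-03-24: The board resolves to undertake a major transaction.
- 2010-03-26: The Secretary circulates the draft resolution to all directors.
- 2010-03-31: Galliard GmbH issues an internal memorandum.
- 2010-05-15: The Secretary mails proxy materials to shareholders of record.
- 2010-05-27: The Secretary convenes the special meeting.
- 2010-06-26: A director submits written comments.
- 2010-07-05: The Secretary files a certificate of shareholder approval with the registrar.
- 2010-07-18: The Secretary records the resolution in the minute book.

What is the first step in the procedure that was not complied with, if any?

None — every step was satisfied

Step 1 — counting 23 days from 2010-03-24 (when the board resolution is passed) gives a deadline of 2010-04-16; done 2010-03-26 — timely.
Step 2 — 5 and 35 days from 2010-04-11 (end of the 16-day response period, which began when the draft resolution is circulated on 2010-03-26) are 2010-04-16 and 2010-05-16 respectively; done 2010-05-15 — within the window.
Step 3 — 10 and 24 days from 2010-05-15 (when the proxy materials are mailed) are 2010-05-25 and 2010-06-08 respectively; done 2010-05-27, which is between those dates.
Step 4 — 21 and 41 days from 2010-05-27 (when the special meeting is convened) are 2010-06-17 and 2010-07-07 respectively; done 2010-07-05, which is between those dates.
Step 5 — counting 20 days from 2010-07-10 (end of the 5-day comment period, which began when the certificate of approval is filed on 2010-07-05) gives a deadline of 2010-07-30; 2010-07-18 is within that limit.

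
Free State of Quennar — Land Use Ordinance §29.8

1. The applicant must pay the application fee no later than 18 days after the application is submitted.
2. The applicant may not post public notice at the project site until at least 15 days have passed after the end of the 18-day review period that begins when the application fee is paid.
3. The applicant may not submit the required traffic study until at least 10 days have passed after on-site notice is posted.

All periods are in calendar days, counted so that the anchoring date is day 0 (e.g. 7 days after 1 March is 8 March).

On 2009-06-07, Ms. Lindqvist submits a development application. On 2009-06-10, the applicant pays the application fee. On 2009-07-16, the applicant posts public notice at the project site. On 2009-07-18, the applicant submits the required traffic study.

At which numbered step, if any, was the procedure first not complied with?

Step 3

(1) due by 2009-06-07 + 18 days = 2009-06-25; completed 2009-06-10, before the deadline.
(2) permitted from 2009-06-28 + 15 days = 2009-07-13 onward; 2009-07-16 is on or after that date.
(3) permitted from 2009-07-16 + 10 days = 2009-07-26 onward; 2009-07-18 is 8 days before the earliest permitted date.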